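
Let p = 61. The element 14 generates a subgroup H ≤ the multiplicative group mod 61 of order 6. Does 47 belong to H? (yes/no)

⟨14⟩ has order 6; its elements mod 61 are {1, 13, 14, 47, 48, 60}.
47 is in this set.

yes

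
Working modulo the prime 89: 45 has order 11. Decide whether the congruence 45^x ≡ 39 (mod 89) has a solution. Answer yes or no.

yes

⟨45⟩ has order 11; its elements mod 89 are {1, 2, 4, 8, 16, 32, 39, 45, 64, 67, 78}.
39 is in this set.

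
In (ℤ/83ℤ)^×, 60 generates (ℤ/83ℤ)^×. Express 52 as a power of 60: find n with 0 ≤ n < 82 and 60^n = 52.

Baby-step giant-step with m = ceil(sqrt(82)) = 10.
Baby table (60^j mod 83 for j=0..9):
  0:1  1:60  2:31  3:34  4:48  5:58  6:77  7:55
  8:63  9:45
Giant step factor: 60^(-10) ≡ 17 (mod 83).
Scan 52·17^i mod 83 for i = 0, 1, …:
  i=0: 52   i=1: 54   i=2: 5   i=3: 2
  i=4: 34
Match at i=4, j=3: n = 4·10 + 3 = 43.

43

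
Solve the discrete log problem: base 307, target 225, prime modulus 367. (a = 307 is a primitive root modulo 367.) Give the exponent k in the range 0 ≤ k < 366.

162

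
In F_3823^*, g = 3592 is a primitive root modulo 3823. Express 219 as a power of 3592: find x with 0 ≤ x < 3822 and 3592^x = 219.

Baby-step giant-step with m = ceil(sqrt(3822)) = 62.
Baby table (3592^j mod 3823 for j=0..61):
  0:1  1:3592  2:3662  3:2784  4:2983  5:2890  6:1435  7:1116
  8:2168  9:5  10:2668  11:3018  12:2451  13:3446  14:2981  15:3352
  16:1757  17:3194  18:25  19:1871  20:3621  21:786  22:1938  23:3436
  24:1468  25:1139  26:678  27:125  28:1709  29:2813  30:107  31:2044
  32:1888  33:3517  34:1872  35:3390  36:625  37:899  38:2596  39:535
  40:2574  41:1794  42:2293  43:1714  44:1658  45:3125  46:672  47:1511
  48:2675  49:1401  50:1324  51:3819  52:924  53:644  54:333  55:3360
  56:3732  57:1906  58:3182  59:2797  60:3803  61:797
Giant step factor: 3592^(-62) ≡ 3506 (mod 3823).
Scan 219·3506^i mod 3823 for i = 0, 1, …:
  i=0: 219   i=1: 3214   i=2: 1903   i=3: 783
  i=4: 284   i=5: 1724   i=6: 181   i=7: 3791
  i=8: 2498   i=9: 3318     …   i=23: 1173
  i=24: 2813
Match at i=24, j=29: x = 24·62 + 29 = 1517.

1517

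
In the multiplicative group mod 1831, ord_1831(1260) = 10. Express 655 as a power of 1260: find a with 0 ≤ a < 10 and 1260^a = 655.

8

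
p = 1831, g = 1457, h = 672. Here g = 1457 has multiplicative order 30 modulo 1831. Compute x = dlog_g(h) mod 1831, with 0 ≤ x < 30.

Successive powers of 1457 modulo 1831:
  1457^0=1  1457^1=1457  1457^2=720  1457^3=1708  1457^4=227  1457^5=1159
  1457^6=481  1457^7=1375  1457^8=261  1457^9=1260  1457^10=1158  1457^11=855
  1457^12=655  1457^13=384  1457^14=1033  1457^15=1830  1457^16=374  1457^17=1111
  1457^18=123  1457^19=1604  1457^20=672
So 1457^20 ≡ 672 (mod 1831), giving x = 20.

20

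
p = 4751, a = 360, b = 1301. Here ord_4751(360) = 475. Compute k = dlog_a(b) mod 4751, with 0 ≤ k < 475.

164

Baby-step giant-step with m = ceil(sqrt(475)) = 22.
Baby table (360^j mod 4751 for j=0..21):
  0:1  1:360  2:1323  3:1180  4:1961  5:2812  6:357  7:243
  8:1962  9:3172  10:1680  11:1423  12:3923  13:1233  14:2037  15:1666
  16:1134  17:4405  18:3717  19:3089  20:306  21:887
Giant step factor: 360^(-22) ≡ 90 (mod 4751).
Scan 1301·90^i mod 4751 for i = 0, 1, …:
  i=0: 1301   i=1: 3066   i=2: 382   i=3: 1123
  i=4: 1299   i=5: 2886   i=6: 3186   i=7: 1680
Match at i=7, j=10: k = 7·22 + 10 = 164.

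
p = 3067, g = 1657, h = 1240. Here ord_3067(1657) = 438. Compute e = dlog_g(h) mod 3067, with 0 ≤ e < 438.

Baby-step giant-step with m = ceil(sqrt(438)) = 21.
Baby table (1657^j mod 3067 for j=0..20):
  0:1  1:1657  2:684  3:1665  4:1672  5:1003  6:2724  7:2111
  8:1547  9:2434  10:33  11:2542  12:1103  13:2806  14:3037  15:2429
  16:949  17:2189  18:1979  19:580  20:1089
Giant step factor: 1657^(-21) ≡ 1253 (mod 3067).
Scan 1240·1253^i mod 3067 for i = 0, 1, …:
  i=0: 1240   i=1: 1818   i=2: 2240   i=3: 415
  i=4: 1672
Match at i=4, j=4: e = 4·21 + 4 = 88.

88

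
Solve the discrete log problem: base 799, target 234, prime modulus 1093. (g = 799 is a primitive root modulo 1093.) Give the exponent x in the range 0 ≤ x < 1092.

Baby-step giant-step with m = ceil(sqrt(1092)) = 34.
Baby table (799^j mod 1093 for j=0..33):
  0:1  1:799  2:89  3:66  4:270  5:409  6:1077  7:332
  8:762  9:37  10:52  11:14  12:256  13:153  14:924  15:501
  16:261  17:869  18:276  19:831  20:518  21:728  22:196  23:305
  24:1049  25:913  26:456  27:375  28:143  29:585  30:704  31:694
  32:355  33:558
Giant step factor: 799^(-34) ≡ 75 (mod 1093).
Scan 234·75^i mod 1093 for i = 0, 1, …:
  i=0: 234   i=1: 62   i=2: 278   i=3: 83
  i=4: 760   i=5: 164   i=6: 277   i=7: 8
  i=8: 600   i=9: 187   i=10: 909   i=11: 409
Match at i=11, j=5: x = 11·34 + 5 = 379.

379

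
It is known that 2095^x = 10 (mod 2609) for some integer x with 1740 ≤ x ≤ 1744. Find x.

1742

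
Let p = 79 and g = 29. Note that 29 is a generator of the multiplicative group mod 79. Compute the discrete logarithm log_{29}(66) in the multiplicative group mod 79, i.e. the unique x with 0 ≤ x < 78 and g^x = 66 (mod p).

35

Baby-step giant-step with m = ceil(sqrt(78)) = 9.
Baby table (29^j mod 79 for j=0..8):
  0:1  1:29  2:51  3:57  4:73  5:63  6:10  7:53
  8:36
Giant step factor: 29^(-9) ≡ 14 (mod 79).
Scan 66·14^i mod 79 for i = 0, 1, …:
  i=0: 66   i=1: 55   i=2: 59   i=3: 36
Match at i=3, j=8: x = 3·9 + 8 = 35.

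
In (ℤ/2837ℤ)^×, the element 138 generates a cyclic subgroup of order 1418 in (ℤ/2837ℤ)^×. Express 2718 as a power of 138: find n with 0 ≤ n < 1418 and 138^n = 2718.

483

Baby-step giant-step with m = ceil(sqrt(1418)) = 38.
Baby table (138^j mod 2837 for j=0..37):
  0:1  1:138  2:2022  3:1010  4:367  5:2417  6:1617  7:1860
  8:1350  9:1895  10:506  11:1740  12:1812  13:400  14:1297  15:255
  16:1146  17:2113  18:2220  19:2801  20:706  21:970  22:521  23:973
  24:935  25:1365  26:1128  27:2466  28:2705  29:1643  30:2611  31:19
  32:2622  33:1537  34:2168  35:1299  36:531  37:2353
Giant step factor: 138^(-38) ≡ 2038 (mod 2837).
Scan 2718·2038^i mod 2837 for i = 0, 1, …:
  i=0: 2718   i=1: 1460   i=2: 2304   i=3: 317
  i=4: 2047   i=5: 1396   i=6: 2374   i=7: 1127
  i=8: 1693   i=9: 542   i=10: 1003   i=11: 1474
  i=12: 2466
Match at i=12, j=27: n = 12·38 + 27 = 483.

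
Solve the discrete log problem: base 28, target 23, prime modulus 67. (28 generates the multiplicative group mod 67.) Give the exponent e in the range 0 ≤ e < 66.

Baby-step giant-step with m = ceil(sqrt(66)) = 9.
Baby table (28^j mod 67 for j=0..8):
  0:1  1:28  2:47  3:43  4:65  5:11  6:40  7:48
  8:4
Giant step factor: 28^(-9) ≡ 3 (mod 67).
Scan 23·3^i mod 67 for i = 0, 1, …:
  i=0: 23   i=1: 2   i=2: 6   i=3: 18
  i=4: 54   i=5: 28
Match at i=5, j=1: e = 5·9 + 1 = 46.

46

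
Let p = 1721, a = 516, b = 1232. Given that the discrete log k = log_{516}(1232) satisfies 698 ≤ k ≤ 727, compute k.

713

Compute 516^698 mod 1721 = 644, then multiply by 516 repeatedly:
  516^698=644  516^699=151  516^700=471  516^701=375  516^702=748
  516^703=464  516^704=205  516^705=799  516^706=965  516^707=571
  516^708=345  516^709=757  516^710=1666  516^711=877  516^712=1630
  516^713=1232
Found 1232 at exponent 713.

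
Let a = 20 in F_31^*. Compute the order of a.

15

The order of 20 must divide p − 1 = 30 = 2 · 3 · 5.
Divisors: 1, 2, 3, 5, 6, 10, 15, 30.
Check each in increasing order: 20^1 ≡ 20;  20^2 ≡ 28;  20^3 ≡ 2;  20^5 ≡ 25;  20^6 ≡ 4;  20^10 ≡ 5;  20^15 ≡ 1.
Smallest exponent giving 1 is 15.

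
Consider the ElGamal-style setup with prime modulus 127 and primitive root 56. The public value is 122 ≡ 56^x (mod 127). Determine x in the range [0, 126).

96

Baby-step giant-step with m = ceil(sqrt(126)) = 12.
Baby table (56^j mod 127 for j=0..11):
  0:1  1:56  2:88  3:102  4:124  5:86  6:117  7:75
  8:9  9:123  10:30  11:29
Giant step factor: 56^(-12) ≡ 47 (mod 127).
Scan 122·47^i mod 127 for i = 0, 1, …:
  i=0: 122   i=1: 19   i=2: 4   i=3: 61
  i=4: 73   i=5: 2   i=6: 94   i=7: 100
  i=8: 1
Match at i=8, j=0: x = 8·12 + 0 = 96.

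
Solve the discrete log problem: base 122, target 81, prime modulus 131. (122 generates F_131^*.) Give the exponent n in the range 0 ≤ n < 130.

2

Successive powers of 122 modulo 131:
  122^0=1  122^1=122  122^2=81
So 122^2 ≡ 81 (mod 131), giving n = 2.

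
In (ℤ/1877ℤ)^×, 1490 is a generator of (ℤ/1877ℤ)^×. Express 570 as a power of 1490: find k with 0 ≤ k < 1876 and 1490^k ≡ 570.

Baby-step giant-step with m = ceil(sqrt(1876)) = 44.
Baby table (1490^j mod 1877 for j=0..43):
  0:1  1:1490  2:1486  3:1157  4:844  5:1847  6:348  7:468
  8:953  9:958  10:900  11:822  12:976  13:1442  14:1292  15:1155
  16:1618  17:752  18:1788  19:657  20:1013  21:262  22:1841  23:793
  24:937  25:1519  26:1525  27:1080  28:611  29:45  30:1355  31:1175
  32:1386  33:440  34:527  35:644  36:413  37:1591  38:1816  39:1083
  40:1327  41:749  42:1072  43:1830
Giant step factor: 1490^(-44) ≡ 1835 (mod 1877).
Scan 570·1835^i mod 1877 for i = 0, 1, …:
  i=0: 570   i=1: 461   i=2: 1285   i=3: 463
  i=4: 1201   i=5: 237   i=6: 1308   i=7: 1374
  i=8: 479   i=9: 529   i=10: 306   i=11: 287
  i=12: 1085   i=13: 1355
Match at i=13, j=30: k = 13·44 + 30 = 602.

602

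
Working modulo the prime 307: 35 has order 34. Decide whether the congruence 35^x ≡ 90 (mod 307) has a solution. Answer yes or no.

90 ∈ ⟨35⟩ iff 90^34 ≡ 1 (mod 307), since |⟨35⟩| = 34.
90^34 mod 307 = 53.
Since 53 ≠ 1, 90 does not lie in the subgroup.

no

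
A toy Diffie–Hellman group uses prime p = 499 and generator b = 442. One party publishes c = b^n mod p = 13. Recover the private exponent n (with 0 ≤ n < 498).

129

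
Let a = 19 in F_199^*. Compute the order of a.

18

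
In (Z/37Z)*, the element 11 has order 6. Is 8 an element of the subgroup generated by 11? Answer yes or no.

⟨11⟩ has order 6; its elements mod 37 are {1, 10, 11, 26, 27, 36}.
8 is not in this set.

no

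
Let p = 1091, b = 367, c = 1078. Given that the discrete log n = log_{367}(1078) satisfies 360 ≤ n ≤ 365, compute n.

365

Compute 367^360 mod 1091 = 510, then multiply by 367 repeatedly:
  367^360=510  367^361=609  367^362=939  367^363=948  367^364=978
  367^365=1078
Found 1078 at exponent 365.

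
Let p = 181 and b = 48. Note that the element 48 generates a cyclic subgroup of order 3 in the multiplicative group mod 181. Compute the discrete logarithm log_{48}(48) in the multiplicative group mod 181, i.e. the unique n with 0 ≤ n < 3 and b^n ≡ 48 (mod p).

1

Successive powers of 48 modulo 181:
  48^0=1  48^1=48
So 48^1 ≡ 48 (mod 181), giving n = 1.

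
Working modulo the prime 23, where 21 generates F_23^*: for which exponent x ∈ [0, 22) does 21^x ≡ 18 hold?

Successive powers of 21 modulo 23:
  21^0=1  21^1=21  21^2=4  21^3=15  21^4=16  21^5=14
  21^6=18
So 21^6 ≡ 18 (mod 23), giving x = 6.

6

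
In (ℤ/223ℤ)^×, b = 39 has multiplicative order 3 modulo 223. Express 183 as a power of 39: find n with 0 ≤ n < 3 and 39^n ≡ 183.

2

Successive powers of 39 modulo 223:
  39^0=1  39^1=39  39^2=183
So 39^2 ≡ 183 (mod 223), giving n = 2.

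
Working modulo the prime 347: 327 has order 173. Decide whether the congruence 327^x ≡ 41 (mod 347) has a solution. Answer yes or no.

41 ∈ ⟨327⟩ iff 41^173 ≡ 1 (mod 347), since |⟨327⟩| = 173.
41^173 mod 347 = 346.
Since 346 ≠ 1, 41 does not lie in the subgroup.

no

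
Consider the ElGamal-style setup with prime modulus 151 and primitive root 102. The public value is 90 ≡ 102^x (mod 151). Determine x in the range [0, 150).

Baby-step giant-step with m = ceil(sqrt(150)) = 13.
Baby table (102^j mod 151 for j=0..12):
  0:1  1:102  2:136  3:131  4:74  5:149  6:98  7:30
  8:40  9:3  10:4  11:106  12:91
Giant step factor: 102^(-13) ≡ 134 (mod 151).
Scan 90·134^i mod 151 for i = 0, 1, …:
  i=0: 90   i=1: 131
Match at i=1, j=3: x = 1·13 + 3 = 16.

16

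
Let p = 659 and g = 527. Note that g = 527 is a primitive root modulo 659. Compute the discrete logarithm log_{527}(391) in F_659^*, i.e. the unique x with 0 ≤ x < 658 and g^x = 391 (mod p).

594

Baby-step giant-step with m = ceil(sqrt(658)) = 26.
Baby table (527^j mod 659 for j=0..25):
  0:1  1:527  2:290  3:601  4:407  5:314  6:69  7:118
  8:240  9:611  10:405  11:578  12:148  13:234  14:85  15:642
  16:267  17:342  18:327  19:330  20:593  21:145  22:630  23:533
  24:157  25:364
Giant step factor: 527^(-26) ≡ 592 (mod 659).
Scan 391·592^i mod 659 for i = 0, 1, …:
  i=0: 391   i=1: 163   i=2: 282   i=3: 217
  i=4: 618   i=5: 111   i=6: 471   i=7: 75
  i=8: 247   i=9: 585     …   i=21: 266
  i=22: 630
Match at i=22, j=22: x = 22·26 + 22 = 594.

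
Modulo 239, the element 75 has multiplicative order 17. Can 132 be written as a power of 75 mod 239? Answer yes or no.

yes

132 ∈ ⟨75⟩ iff 132^17 ≡ 1 (mod 239), since |⟨75⟩| = 17.
132^17 mod 239 = 1.
Since 1 = 1, 132 lies in the subgroup.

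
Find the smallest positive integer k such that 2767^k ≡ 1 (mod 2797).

466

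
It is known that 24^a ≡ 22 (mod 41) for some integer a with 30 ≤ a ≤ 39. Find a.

Compute 24^30 mod 41 = 9, then multiply by 24 repeatedly:
  24^30=9  24^31=11  24^32=18  24^33=22
Found 22 at exponent 33.

33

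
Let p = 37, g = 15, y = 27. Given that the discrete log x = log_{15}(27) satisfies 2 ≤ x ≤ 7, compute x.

6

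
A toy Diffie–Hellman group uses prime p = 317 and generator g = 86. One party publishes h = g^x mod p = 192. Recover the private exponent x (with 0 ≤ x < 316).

47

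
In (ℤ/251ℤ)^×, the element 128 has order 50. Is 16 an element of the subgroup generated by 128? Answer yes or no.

16 ∈ ⟨128⟩ iff 16^50 ≡ 1 (mod 251), since |⟨128⟩| = 50.
16^50 mod 251 = 1.
Since 1 = 1, 16 lies in the subgroup.

yes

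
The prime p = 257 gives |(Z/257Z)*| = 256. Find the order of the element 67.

64

The order of 67 must divide p − 1 = 256 = 2^8.
Divisors: 1, 2, 4, 8, 16, 32, 64, 128, 256.
Check each in increasing order: 67^1 ≡ 67;  67^2 ≡ 120;  67^4 ≡ 8;  67^8 ≡ 64;  67^16 ≡ 241;  67^32 ≡ 256;  67^64 ≡ 1.
Smallest exponent giving 1 is 64.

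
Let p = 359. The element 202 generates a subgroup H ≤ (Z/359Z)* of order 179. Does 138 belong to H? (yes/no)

yes

138 ∈ ⟨202⟩ iff 138^179 ≡ 1 (mod 359), since |⟨202⟩| = 179.
138^179 mod 359 = 1.
Since 1 = 1, 138 lies in the subgroup.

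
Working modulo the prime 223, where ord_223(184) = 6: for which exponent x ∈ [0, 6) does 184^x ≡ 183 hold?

Successive powers of 184 modulo 223:
  184^0=1  184^1=184  184^2=183
So 184^2 ≡ 183 (mod 223), giving x = 2.

2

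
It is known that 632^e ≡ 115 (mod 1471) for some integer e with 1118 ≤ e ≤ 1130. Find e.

1124

Compute 632^1118 mod 1471 = 819, then multiply by 632 repeatedly:
  632^1118=819  632^1119=1287  632^1120=1392  632^1121=86  632^1122=1396
  632^1123=1143  632^1124=115
Found 115 at exponent 1124.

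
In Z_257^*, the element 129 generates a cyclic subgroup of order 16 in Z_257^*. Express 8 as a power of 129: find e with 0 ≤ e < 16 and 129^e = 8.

13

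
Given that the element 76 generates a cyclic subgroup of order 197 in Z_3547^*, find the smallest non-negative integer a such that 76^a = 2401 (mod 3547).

122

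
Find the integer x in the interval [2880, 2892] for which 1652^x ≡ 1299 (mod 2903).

2884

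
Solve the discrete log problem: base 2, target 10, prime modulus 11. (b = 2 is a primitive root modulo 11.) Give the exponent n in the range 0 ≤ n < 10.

5

Successive powers of 2 modulo 11:
  2^0=1  2^1=2  2^2=4  2^3=8  2^4=5  2^5=10
So 2^5 ≡ 10 (mod 11), giving n = 5.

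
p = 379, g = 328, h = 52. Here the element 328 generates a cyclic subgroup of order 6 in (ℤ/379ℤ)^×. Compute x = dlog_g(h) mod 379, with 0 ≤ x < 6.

5

Successive powers of 328 modulo 379:
  328^0=1  328^1=328  328^2=327  328^3=378  328^4=51  328^5=52
So 328^5 ≡ 52 (mod 379), giving x = 5.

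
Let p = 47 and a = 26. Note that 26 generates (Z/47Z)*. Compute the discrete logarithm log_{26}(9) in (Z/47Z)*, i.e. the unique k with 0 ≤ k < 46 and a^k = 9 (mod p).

22

Baby-step giant-step with m = ceil(sqrt(46)) = 7.
Baby table (26^j mod 47 for j=0..6):
  0:1  1:26  2:18  3:45  4:42  5:11  6:4
Giant step factor: 26^(-7) ≡ 33 (mod 47).
Scan 9·33^i mod 47 for i = 0, 1, …:
  i=0: 9   i=1: 15   i=2: 25   i=3: 26
Match at i=3, j=1: k = 3·7 + 1 = 22.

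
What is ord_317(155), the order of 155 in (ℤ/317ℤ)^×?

316

The order of 155 must divide p − 1 = 316 = 2^2 · 79.
Divisors: 1, 2, 4, 79, 158, 316.
Check each in increasing order: 155^1 ≡ 155;  155^2 ≡ 250;  155^4 ≡ 51;  155^79 ≡ 114;  155^158 ≡ 316;  155^316 ≡ 1.
Smallest exponent giving 1 is 316.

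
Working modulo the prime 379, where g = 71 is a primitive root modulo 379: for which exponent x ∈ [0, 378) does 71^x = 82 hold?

221

Baby-step giant-step with m = ceil(sqrt(378)) = 20.
Baby table (71^j mod 379 for j=0..19):
  0:1  1:71  2:114  3:135  4:110  5:230  6:33  7:69
  8:351  9:286  10:219  11:10  12:331  13:3  14:213  15:342
  16:26  17:330  18:311  19:99
Giant step factor: 71^(-20) ≡ 130 (mod 379).
Scan 82·130^i mod 379 for i = 0, 1, …:
  i=0: 82   i=1: 48   i=2: 176   i=3: 140
  i=4: 8   i=5: 282   i=6: 276   i=7: 254
  i=8: 47   i=9: 46   i=10: 295   i=11: 71
Match at i=11, j=1: x = 11·20 + 1 = 221.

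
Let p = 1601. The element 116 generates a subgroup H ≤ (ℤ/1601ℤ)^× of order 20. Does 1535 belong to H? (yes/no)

no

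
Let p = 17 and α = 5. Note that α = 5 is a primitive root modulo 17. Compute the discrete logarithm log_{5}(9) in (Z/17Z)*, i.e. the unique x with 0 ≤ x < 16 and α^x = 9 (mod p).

Successive powers of 5 modulo 17:
  5^0=1  5^1=5  5^2=8  5^3=6  5^4=13  5^5=14
  5^6=2  5^7=10  5^8=16  5^9=12  5^10=9
So 5^10 ≡ 9 (mod 17), giving x = 10.

10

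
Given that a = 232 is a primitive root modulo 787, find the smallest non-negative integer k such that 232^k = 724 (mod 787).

551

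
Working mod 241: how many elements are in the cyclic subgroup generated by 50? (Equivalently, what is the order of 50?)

120

The order of 50 must divide p − 1 = 240 = 2^4 · 3 · 5.
Divisors: 1, 2, 3, 4, 5, 6, 8, 10, 12, 15, 16, 20, 24, 30, 40, 48, 60, 80, 120, 240.
Check each in increasing order: 50^1 ≡ 50;  50^2 ≡ 90;  50^3 ≡ 162;  50^4 ≡ 147;  50^5 ≡ 120;  50^6 ≡ 216;  50^8 ≡ 160;  50^10 ≡ 181;  50^12 ≡ 143;  50^15 ≡ 30;  50^16 ≡ 54;  50^20 ≡ 226;  50^24 ≡ 205;  50^30 ≡ 177;  50^40 ≡ 225;  50^48 ≡ 91;  50^60 ≡ 240;  50^80 ≡ 15;  50^120 ≡ 1.
Smallest exponent giving 1 is 120.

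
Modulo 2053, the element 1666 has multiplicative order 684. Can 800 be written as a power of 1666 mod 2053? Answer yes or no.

yes

800 ∈ ⟨1666⟩ iff 800^684 ≡ 1 (mod 2053), since |⟨1666⟩| = 684.
800^684 mod 2053 = 1.
Since 1 = 1, 800 lies in the subgroup.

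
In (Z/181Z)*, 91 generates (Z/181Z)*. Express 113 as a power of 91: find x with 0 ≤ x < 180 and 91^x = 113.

Baby-step giant-step with m = ceil(sqrt(180)) = 14.
Baby table (91^j mod 181 for j=0..13):
  0:1  1:91  2:136  3:68  4:34  5:17  6:99  7:140
  8:70  9:35  10:108  11:54  12:27  13:104
Giant step factor: 91^(-14) ≡ 94 (mod 181).
Scan 113·94^i mod 181 for i = 0, 1, …:
  i=0: 113   i=1: 124   i=2: 72   i=3: 71
  i=4: 158   i=5: 10   i=6: 35
Match at i=6, j=9: x = 6·14 + 9 = 93.

93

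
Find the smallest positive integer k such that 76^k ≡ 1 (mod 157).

78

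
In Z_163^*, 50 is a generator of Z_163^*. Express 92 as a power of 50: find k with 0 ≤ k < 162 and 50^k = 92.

Baby-step giant-step with m = ceil(sqrt(162)) = 13.
Baby table (50^j mod 163 for j=0..12):
  0:1  1:50  2:55  3:142  4:91  5:149  6:115  7:45
  8:131  9:30  10:33  11:20  12:22
Giant step factor: 50^(-13) ≡ 159 (mod 163).
Scan 92·159^i mod 163 for i = 0, 1, …:
  i=0: 92   i=1: 121   i=2: 5   i=3: 143
  i=4: 80   i=5: 6   i=6: 139   i=7: 96
  i=8: 105   i=9: 69   i=10: 50
Match at i=10, j=1: k = 10·13 + 1 = 131.

131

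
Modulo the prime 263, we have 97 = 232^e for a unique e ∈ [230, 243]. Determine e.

239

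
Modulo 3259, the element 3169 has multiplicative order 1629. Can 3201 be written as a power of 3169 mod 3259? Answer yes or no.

no

3201 ∈ ⟨3169⟩ iff 3201^1629 ≡ 1 (mod 3259), since |⟨3169⟩| = 1629.
3201^1629 mod 3259 = 3258.
Since 3258 ≠ 1, 3201 does not lie in the subgroup.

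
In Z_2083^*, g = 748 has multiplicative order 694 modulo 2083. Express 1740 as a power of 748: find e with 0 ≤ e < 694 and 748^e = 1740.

386

Baby-step giant-step with m = ceil(sqrt(694)) = 27.
Baby table (748^j mod 2083 for j=0..26):
  0:1  1:748  2:1260  3:964  4:354  5:251  6:278  7:1727
  8:336  9:1368  10:511  11:1039  12:213  13:1016  14:1756  15:1198
  16:414  17:1388  18:890  19:1243  20:746  21:1847  22:527  23:509
  24:1626  25:1859  26:1171
Giant step factor: 748^(-27) ≡ 1282 (mod 2083).
Scan 1740·1282^i mod 2083 for i = 0, 1, …:
  i=0: 1740   i=1: 1870   i=2: 1890   i=3: 451
  i=4: 1191   i=5: 23   i=6: 324   i=7: 851
  i=8: 1573   i=9: 242     …   i=13: 101
  i=14: 336
Match at i=14, j=8: e = 14·27 + 8 = 386.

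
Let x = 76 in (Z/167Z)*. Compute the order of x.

83

The order of 76 must divide p − 1 = 166 = 2 · 83.
Divisors: 1, 2, 83, 166.
Check each in increasing order: 76^1 ≡ 76;  76^2 ≡ 98;  76^83 ≡ 1.
Smallest exponent giving 1 is 83.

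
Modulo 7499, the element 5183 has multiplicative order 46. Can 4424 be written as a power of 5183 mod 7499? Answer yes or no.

yes

4424 ∈ ⟨5183⟩ iff 4424^46 ≡ 1 (mod 7499), since |⟨5183⟩| = 46.
4424^46 mod 7499 = 1.
Since 1 = 1, 4424 lies in the subgroup.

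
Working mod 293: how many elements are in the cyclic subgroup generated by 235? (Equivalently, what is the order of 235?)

The order of 235 must divide p − 1 = 292 = 2^2 · 73.
Divisors: 1, 2, 4, 73, 146, 292.
Check each in increasing order: 235^1 ≡ 235;  235^2 ≡ 141;  235^4 ≡ 250;  235^73 ≡ 1.
Smallest exponent giving 1 is 73.

73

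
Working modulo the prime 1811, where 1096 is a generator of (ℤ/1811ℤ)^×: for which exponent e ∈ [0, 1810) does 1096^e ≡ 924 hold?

Baby-step giant-step with m = ceil(sqrt(1810)) = 43.
Baby table (1096^j mod 1811 for j=0..42):
  0:1  1:1096  2:523  3:932  4:68  5:277  6:1155  7:1802
  8:1002  9:726  10:667  11:1199  12:1129  13:471  14:81  15:37
  16:710  17:1241  18:75  19:705  20:1194  21:1082  22:1478  23:854
  24:1508  25:1136  26:899  27:120  28:1128  29:1186  30:1369  31:916
  32:642  33:964  34:731  35:714  36:192  37:356  38:811  39:1466
  40:379  41:665  42:818
Giant step factor: 1096^(-43) ≡ 1571 (mod 1811).
Scan 924·1571^i mod 1811 for i = 0, 1, …:
  i=0: 924   i=1: 993   i=2: 732   i=3: 1798
  i=4: 1309   i=5: 954   i=6: 1037   i=7: 1038
  i=8: 798   i=9: 446     …   i=22: 418
  i=23: 1096
Match at i=23, j=1: e = 23·43 + 1 = 990.

990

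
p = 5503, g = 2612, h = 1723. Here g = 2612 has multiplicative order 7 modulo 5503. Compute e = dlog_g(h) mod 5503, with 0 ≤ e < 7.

4

Successive powers of 2612 modulo 5503:
  2612^0=1  2612^1=2612  2612^2=4327  2612^3=4465  2612^4=1723
So 2612^4 ≡ 1723 (mod 5503), giving e = 4.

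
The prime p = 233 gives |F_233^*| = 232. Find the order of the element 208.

116

The order of 208 must divide p − 1 = 232 = 2^3 · 29.
Divisors: 1, 2, 4, 8, 29, 58, 116, 232.
Check each in increasing order: 208^1 ≡ 208;  208^2 ≡ 159;  208^4 ≡ 117;  208^8 ≡ 175;  208^29 ≡ 89;  208^58 ≡ 232;  208^116 ≡ 1.
Smallest exponent giving 1 is 116.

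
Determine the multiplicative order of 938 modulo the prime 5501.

The order of 938 must divide p − 1 = 5500 = 2^2 · 5^3 · 11.
Divisors: 1, 2, 4, 5, 10, 11, 20, 22, 25, 44, 50, 55, 100, 110, 125, 220, 250, 275, 500, 550, 1100, 1375, 2750, 5500.
Check each in increasing order: 938^1 ≡ 938;  938^2 ≡ 5185;  938^4 ≡ 838;  938^5 ≡ 4902;  938^10 ≡ 1236;  938^11 ≡ 4158;  938^20 ≡ 3919;  938^22 ≡ 4822;  938^25 ≡ 1446;  938^44 ≡ 4458;  938^50 ≡ 536;  938^55 ≡ 3495;  938^100 ≡ 1244;  938^110 ≡ 2805;  938^125 ≡ 5498;  938^220 ≡ 1595;  938^250 ≡ 9;  938^275 ≡ 2012;  938^500 ≡ 81;  938^550 ≡ 4909;  938^1100 ≡ 3901;  938^1375 ≡ 4386;  938^2750 ≡ 5500;  938^5500 ≡ 1.
Smallest exponent giving 1 is 5500.

5500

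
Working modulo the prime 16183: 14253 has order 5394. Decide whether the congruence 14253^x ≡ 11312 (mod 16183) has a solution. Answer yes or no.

11312 ∈ ⟨14253⟩ iff 11312^5394 ≡ 1 (mod 16183), since |⟨14253⟩| = 5394.
11312^5394 mod 16183 = 1.
Since 1 = 1, 11312 lies in the subgroup.

yes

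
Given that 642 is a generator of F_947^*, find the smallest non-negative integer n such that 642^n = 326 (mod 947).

Baby-step giant-step with m = ceil(sqrt(946)) = 31.
Baby table (642^j mod 947 for j=0..30):
  0:1  1:642  2:219  3:442  4:611  5:204  6:282  7:167
  8:203  9:587  10:895  11:708  12:923  13:691  14:426  15:756
  16:488  17:786  18:808  19:727  20:810  21:117  22:301  23:54
  24:576  25:462  26:193  27:796  28:599  29:76  30:495
Giant step factor: 642^(-31) ≡ 351 (mod 947).
Scan 326·351^i mod 947 for i = 0, 1, …:
  i=0: 326   i=1: 786
Match at i=1, j=17: n = 1·31 + 17 = 48.

48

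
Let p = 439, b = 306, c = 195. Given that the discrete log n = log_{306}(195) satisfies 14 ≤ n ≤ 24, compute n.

Compute 306^14 mod 439 = 258, then multiply by 306 repeatedly:
  306^14=258  306^15=367  306^16=357  306^17=370  306^18=397
  306^19=318  306^20=289  306^21=195
Found 195 at exponent 21.

21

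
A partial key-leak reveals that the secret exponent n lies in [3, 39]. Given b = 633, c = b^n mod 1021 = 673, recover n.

8

Compute 633^3 mod 1021 = 338, then multiply by 633 repeatedly:
  633^3=338  633^4=565  633^5=295  633^6=913  633^7=43
  633^8=673
Found 673 at exponent 8.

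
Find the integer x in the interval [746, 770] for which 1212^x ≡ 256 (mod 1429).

748

Compute 1212^746 mod 1429 = 1089, then multiply by 1212 repeatedly:
  1212^746=1089  1212^747=901  1212^748=256
Found 256 at exponent 748.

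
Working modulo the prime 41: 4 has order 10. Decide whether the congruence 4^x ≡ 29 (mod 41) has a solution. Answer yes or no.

no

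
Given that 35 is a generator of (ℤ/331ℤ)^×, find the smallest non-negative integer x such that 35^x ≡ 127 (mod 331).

56

Baby-step giant-step with m = ceil(sqrt(330)) = 19.
Baby table (35^j mod 331 for j=0..18):
  0:1  1:35  2:232  3:176  4:202  5:119  6:193  7:135
  8:91  9:206  10:259  11:128  12:177  13:237  14:20  15:38
  16:6  17:210  18:68
Giant step factor: 35^(-19) ≡ 310 (mod 331).
Scan 127·310^i mod 331 for i = 0, 1, …:
  i=0: 127   i=1: 312   i=2: 68
Match at i=2, j=18: x = 2·19 + 18 = 56.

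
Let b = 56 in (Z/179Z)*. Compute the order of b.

89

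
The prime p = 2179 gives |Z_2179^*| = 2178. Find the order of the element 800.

2178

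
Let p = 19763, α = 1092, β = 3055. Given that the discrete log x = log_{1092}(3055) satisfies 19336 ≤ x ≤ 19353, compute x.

19337

Compute 1092^19336 mod 19763 = 4473, then multiply by 1092 repeatedly:
  1092^19336=4473  1092^19337=3055
Found 3055 at exponent 19337.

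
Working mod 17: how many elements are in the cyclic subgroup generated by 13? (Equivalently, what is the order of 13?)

4

The order of 13 must divide p − 1 = 16 = 2^4.
Divisors: 1, 2, 4, 8, 16.
Check each in increasing order: 13^1 ≡ 13;  13^2 ≡ 16;  13^4 ≡ 1.
Smallest exponent giving 1 is 4.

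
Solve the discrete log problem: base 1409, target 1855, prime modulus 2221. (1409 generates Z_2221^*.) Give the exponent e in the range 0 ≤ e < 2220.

691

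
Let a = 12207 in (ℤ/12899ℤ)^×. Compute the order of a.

6449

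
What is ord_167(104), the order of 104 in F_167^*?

166

The order of 104 must divide p − 1 = 166 = 2 · 83.
Divisors: 1, 2, 83, 166.
Check each in increasing order: 104^1 ≡ 104;  104^2 ≡ 128;  104^83 ≡ 166;  104^166 ≡ 1.
Smallest exponent giving 1 is 166.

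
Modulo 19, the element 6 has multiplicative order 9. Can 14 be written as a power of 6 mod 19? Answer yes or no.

no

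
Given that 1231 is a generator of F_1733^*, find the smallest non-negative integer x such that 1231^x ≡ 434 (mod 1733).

629

Baby-step giant-step with m = ceil(sqrt(1732)) = 42.
Baby table (1231^j mod 1733 for j=0..41):
  0:1  1:1231  2:719  3:1259  4:527  5:595  6:1119  7:1487
  8:449  9:1625  10:493  11:333  12:935  13:273  14:1594  15:458
  16:573  17:32  18:1266  19:479  20:429  21:1267  22:1710  23:1148
  24:793  25:504  26:10  27:179  28:258  29:459  30:71  31:751
  32:792  33:1006  34:1024  35:653  36:1464  37:1597  38:685  39:997
  40:343  41:1114
Giant step factor: 1231^(-42) ≡ 1374 (mod 1733).
Scan 434·1374^i mod 1733 for i = 0, 1, …:
  i=0: 434   i=1: 164   i=2: 46   i=3: 816
  i=4: 1666   i=5: 1524   i=6: 512   i=7: 1623
  i=8: 1364   i=9: 763     …   i=13: 581
  i=14: 1114
Match at i=14, j=41: x = 14·42 + 41 = 629.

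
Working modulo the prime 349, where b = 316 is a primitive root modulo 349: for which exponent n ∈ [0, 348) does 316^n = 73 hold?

334

Baby-step giant-step with m = ceil(sqrt(348)) = 19.
Baby table (316^j mod 349 for j=0..18):
  0:1  1:316  2:42  3:10  4:19  5:71  6:100  7:190
  8:12  9:302  10:155  11:120  12:228  13:154  14:153  15:186
  16:144  17:134  18:115
Giant step factor: 316^(-19) ≡ 119 (mod 349).
Scan 73·119^i mod 349 for i = 0, 1, …:
  i=0: 73   i=1: 311   i=2: 15   i=3: 40
  i=4: 223   i=5: 13   i=6: 151   i=7: 170
  i=8: 337   i=9: 317     …   i=16: 45
  i=17: 120
Match at i=17, j=11: n = 17·19 + 11 = 334.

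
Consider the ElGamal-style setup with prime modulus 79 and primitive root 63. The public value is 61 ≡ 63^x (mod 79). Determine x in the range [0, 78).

Successive powers of 63 modulo 79:
  63^0=1  63^1=63  63^2=19  63^3=12  63^4=45  63^5=70
  63^6=65  63^7=66  63^8=50  63^9=69  63^10=2  63^11=47
  63^12=38  63^13=24  63^14=11  63^15=61
So 63^15 ≡ 61 (mod 79), giving x = 15.

15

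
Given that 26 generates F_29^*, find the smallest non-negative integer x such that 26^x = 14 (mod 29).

11

Successive powers of 26 modulo 29:
  26^0=1  26^1=26  26^2=9  26^3=2  26^4=23  26^5=18
  26^6=4  26^7=17  26^8=7  26^9=8  26^10=5  26^11=14
So 26^11 ≡ 14 (mod 29), giving x = 11.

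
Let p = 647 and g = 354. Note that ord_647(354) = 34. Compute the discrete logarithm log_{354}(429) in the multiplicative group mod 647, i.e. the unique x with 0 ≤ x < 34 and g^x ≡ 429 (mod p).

9

Successive powers of 354 modulo 647:
  354^0=1  354^1=354  354^2=445  354^3=309  354^4=43  354^5=341
  354^6=372  354^7=347  354^8=555  354^9=429
So 354^9 ≡ 429 (mod 647), giving x = 9.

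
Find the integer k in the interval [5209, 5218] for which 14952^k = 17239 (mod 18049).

5216

Compute 14952^5209 mod 18049 = 11319, then multiply by 14952 repeatedly:
  14952^5209=11319  14952^5210=14264  14952^5211=8344  14952^5212=4800  14952^5213=6776
  14952^5214=5715  14952^5215=6714  14952^5216=17239
Found 17239 at exponent 5216.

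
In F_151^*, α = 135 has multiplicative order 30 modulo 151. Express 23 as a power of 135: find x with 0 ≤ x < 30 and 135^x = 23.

13

Successive powers of 135 modulo 151:
  135^0=1  135^1=135  135^2=105  135^3=132  135^4=2  135^5=119
  135^6=59  135^7=113  135^8=4  135^9=87  135^10=118  135^11=75
  135^12=8  135^13=23
So 135^13 ≡ 23 (mod 151), giving x = 13.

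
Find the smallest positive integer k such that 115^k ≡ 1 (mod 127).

63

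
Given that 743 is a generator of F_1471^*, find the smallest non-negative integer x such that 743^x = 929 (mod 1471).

Baby-step giant-step with m = ceil(sqrt(1470)) = 39.
Baby table (743^j mod 1471 for j=0..38):
  0:1  1:743  2:424  3:238  4:314  5:884  6:746  7:1182
  8:39  9:1028  10:355  11:456  12:478  13:643  14:1145  15:497
  16:50  17:375  18:606  19:132  20:990  21:70  22:525  23:260
  24:479  25:1386  26:98  27:735  28:364  29:1259  30:1352  31:1314
  32:1029  33:1098  34:880  35:716  36:957  37:558  38:1243
Giant step factor: 743^(-39) ≡ 517 (mod 1471).
Scan 929·517^i mod 1471 for i = 0, 1, …:
  i=0: 929   i=1: 747   i=2: 797   i=3: 169
  i=4: 584   i=5: 373   i=6: 140   i=7: 301
  i=8: 1162   i=9: 586     …   i=23: 855
  i=24: 735
Match at i=24, j=27: x = 24·39 + 27 = 963.

963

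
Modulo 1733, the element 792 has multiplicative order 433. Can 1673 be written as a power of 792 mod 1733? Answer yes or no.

yes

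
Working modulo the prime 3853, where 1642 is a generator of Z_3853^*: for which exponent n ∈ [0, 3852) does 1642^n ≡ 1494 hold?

Baby-step giant-step with m = ceil(sqrt(3852)) = 63.
Baby table (1642^j mod 3853 for j=0..62):
  0:1  1:1642  2:2917  3:435  4:1465  5:1258  6:428  7:1530
  8:104  9:1236  10:2834  11:2857  12:2093  13:3683  14:2129  15:1147
  16:3110  17:1395  18:1908  19:447  20:1904  21:1585  22:1795  23:3698
  24:3641  25:2519  26:1929  27:252  28:1513  29:3014  30:1736  31:3145
  32:1070  33:3825  34:260  35:3090  36:3232  37:1363  38:3306  39:3428
  40:3396  41:941  42:69  43:1561  44:917  45:3044  46:907  47:2036
  48:2561  49:1539  50:3323  51:518  52:2896  53:630  54:1856  55:3682
  56:487  57:2083  58:2675  59:3783  60:650  61:19  62:374
Giant step factor: 1642^(-63) ≡ 320 (mod 3853).
Scan 1494·320^i mod 3853 for i = 0, 1, …:
  i=0: 1494   i=1: 308   i=2: 2235   i=3: 2395
  i=4: 3506   i=5: 697   i=6: 3419   i=7: 3681
  i=8: 2755   i=9: 3116     …   i=53: 791
  i=54: 2675
Match at i=54, j=58: n = 54·63 + 58 = 3460.

3460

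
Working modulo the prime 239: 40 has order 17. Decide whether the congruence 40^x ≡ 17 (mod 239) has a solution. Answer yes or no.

no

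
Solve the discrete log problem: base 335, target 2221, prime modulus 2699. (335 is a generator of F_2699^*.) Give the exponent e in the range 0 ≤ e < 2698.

1870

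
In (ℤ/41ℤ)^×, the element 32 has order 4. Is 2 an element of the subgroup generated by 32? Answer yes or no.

no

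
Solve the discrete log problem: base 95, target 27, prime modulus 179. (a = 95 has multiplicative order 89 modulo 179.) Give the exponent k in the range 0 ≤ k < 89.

74

Baby-step giant-step with m = ceil(sqrt(89)) = 10.
Baby table (95^j mod 179 for j=0..9):
  0:1  1:95  2:75  3:144  4:76  5:60  6:151  7:25
  8:48  9:85
Giant step factor: 95^(-10) ≡ 9 (mod 179).
Scan 27·9^i mod 179 for i = 0, 1, …:
  i=0: 27   i=1: 64   i=2: 39   i=3: 172
  i=4: 116   i=5: 149   i=6: 88   i=7: 76
Match at i=7, j=4: k = 7·10 + 4 = 74.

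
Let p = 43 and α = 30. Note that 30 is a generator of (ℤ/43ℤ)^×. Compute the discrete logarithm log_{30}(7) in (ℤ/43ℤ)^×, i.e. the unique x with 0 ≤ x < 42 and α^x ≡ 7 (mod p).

Baby-step giant-step with m = ceil(sqrt(42)) = 7.
Baby table (30^j mod 43 for j=0..6):
  0:1  1:30  2:40  3:39  4:9  5:12  6:16
Giant step factor: 30^(-7) ≡ 37 (mod 43).
Scan 7·37^i mod 43 for i = 0, 1, …:
  i=0: 7   i=1: 1
Match at i=1, j=0: x = 1·7 + 0 = 7.

7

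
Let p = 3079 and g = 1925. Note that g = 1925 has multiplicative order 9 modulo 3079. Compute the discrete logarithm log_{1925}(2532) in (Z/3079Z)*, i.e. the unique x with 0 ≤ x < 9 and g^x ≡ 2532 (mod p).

3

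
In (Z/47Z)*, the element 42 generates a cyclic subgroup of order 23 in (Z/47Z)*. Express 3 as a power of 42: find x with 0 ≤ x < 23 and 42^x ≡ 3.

20

Successive powers of 42 modulo 47:
  42^0=1  42^1=42  42^2=25  42^3=16  42^4=14  42^5=24
  42^6=21  42^7=36  42^8=8  42^9=7  42^10=12  42^11=34
  42^12=18  42^13=4  42^14=27  42^15=6  42^16=17  42^17=9
  42^18=2  42^19=37  42^20=3
So 42^20 ≡ 3 (mod 47), giving x = 20.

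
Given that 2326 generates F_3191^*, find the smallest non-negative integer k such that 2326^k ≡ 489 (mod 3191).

286

Baby-step giant-step with m = ceil(sqrt(3190)) = 57.
Baby table (2326^j mod 3191 for j=0..56):
  0:1  1:2326  2:1531  3:3141  4:1767  5:34  6:2500  7:998
  8:1491  9:2640  10:1156  11:2034  12:2022  13:2829  14:412  15:1012
  16:2145  17:1737  18:456  19:1244  20:2498  21:2728  22:1620  23:2740
  24:813  25:1966  26:213  27:833  28:621  29:2114  30:3024  31:860
  32:2794  33:1968  34:1674  35:704  36:521  37:2457  38:3092  39:2669
  40:1599  41:1759  42:572  43:3016  44:1398  45:119  46:2368  47:302
  48:432  49:2858  50:855  51:737  52:695  53:1924  54:1442  55:351
  56:2721
Giant step factor: 2326^(-57) ≡ 1461 (mod 3191).
Scan 489·1461^i mod 3191 for i = 0, 1, …:
  i=0: 489   i=1: 2836   i=2: 1478   i=3: 2242
  i=4: 1596   i=5: 2326
Match at i=5, j=1: k = 5·57 + 1 = 286.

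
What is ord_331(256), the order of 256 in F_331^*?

The order of 256 must divide p − 1 = 330 = 2 · 3 · 5 · 11.
Divisors: 1, 2, 3, 5, 6, 10, 11, 15, 22, 30, 33, 55, 66, 110, 165, 330.
Check each in increasing order: 256^1 ≡ 256;  256^2 ≡ 329;  256^3 ≡ 150;  256^5 ≡ 31;  256^6 ≡ 323;  256^10 ≡ 299;  256^11 ≡ 83;  256^15 ≡ 1.
Smallest exponent giving 1 is 15.

15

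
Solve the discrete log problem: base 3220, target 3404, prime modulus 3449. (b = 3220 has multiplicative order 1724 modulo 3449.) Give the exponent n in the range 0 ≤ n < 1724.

Baby-step giant-step with m = ceil(sqrt(1724)) = 42.
Baby table (3220^j mod 3449 for j=0..41):
  0:1  1:3220  2:706  3:429  4:1780  5:2811  6:1244  7:1391
  8:2218  9:2530  10:62  11:3047  12:2384  13:2455  14:3441  15:1832
  16:1250  17:17  18:3005  19:1655  20:395  21:2668  22:2950  23:454
  24:2953  25:3216  26:1622  27:1054  28:64  29:2589  30:347  31:3313
  32:103  33:556  34:289  35:2799  36:543  37:3266  38:519  39:1864
  40:820  41:1915
Giant step factor: 3220^(-42) ≡ 1354 (mod 3449).
Scan 3404·1354^i mod 3449 for i = 0, 1, …:
  i=0: 3404   i=1: 1152   i=2: 860   i=3: 2127
  i=4: 43   i=5: 3038   i=6: 2244   i=7: 3256
  i=8: 802   i=9: 2922     …   i=22: 1464
  i=23: 2530
Match at i=23, j=9: n = 23·42 + 9 = 975.

975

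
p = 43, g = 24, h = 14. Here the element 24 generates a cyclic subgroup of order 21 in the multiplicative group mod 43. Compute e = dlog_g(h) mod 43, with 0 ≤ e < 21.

11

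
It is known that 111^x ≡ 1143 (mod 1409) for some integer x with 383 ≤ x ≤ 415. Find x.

Compute 111^383 mod 1409 = 1291, then multiply by 111 repeatedly:
  111^383=1291  111^384=992  111^385=210  111^386=766  111^387=486
  111^388=404  111^389=1165  111^390=1096  111^391=482  111^392=1369
  111^393=1196  111^394=310  111^395=594  111^396=1120  111^397=328
  111^398=1183  111^399=276  111^400=1047  111^401=679  111^402=692
  111^403=726  111^404=273  111^405=714  111^406=350  111^407=807
  111^408=810  111^409=1143
Found 1143 at exponent 409.

409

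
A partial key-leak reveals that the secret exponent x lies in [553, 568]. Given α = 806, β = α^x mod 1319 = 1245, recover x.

558

Compute 806^553 mod 1319 = 842, then multiply by 806 repeatedly:
  806^553=842  806^554=686  806^555=255  806^556=1085  806^557=13
  806^558=1245
Found 1245 at exponent 558.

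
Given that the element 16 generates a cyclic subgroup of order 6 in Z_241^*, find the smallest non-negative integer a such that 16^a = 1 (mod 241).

0

Successive powers of 16 modulo 241:
  16^0=1
So 16^0 ≡ 1 (mod 241), giving a = 0.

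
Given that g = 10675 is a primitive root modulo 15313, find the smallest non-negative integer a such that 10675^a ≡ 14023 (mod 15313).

Baby-step giant-step with m = ceil(sqrt(15312)) = 124.
Baby table (10675^j mod 15313 for j=0..123):
  0:1  1:10675  2:11592  3:247  4:2889  5:15006  6:15070  7:9185
  8:736  9:1231  10:2371  11:13349  12:13110  13:3743  14:4908  15:7127
  16:5741  17:2549  18:14687  19:9231  20:1770  21:13821  22:13733  23:8426
  24:14301  25:7878  26:13967  27:10357  28:1115  29:4424  30:908  31:15084
  32:5505  33:9894  34:4689  35:12191  36:9051  37:9708  38:9829  39:15212
  40:9048  41:8309  42:5679  43:14471  44:381  45:9230  46:6408  47:2229
  48:13486  49:5537  50:14608  51:8121  52:4782  53:9621  54:15197  55:2053
  56:2872  57:1974  58:1762  59:4986  60:12875  61:6450  62:6502  63:10334
  64:598  65:13442  66:10540  67:9889  68:12566  69:170  70:7816  71:10576
  72:11364  73:1114  74:9062  75:4629  76:14837  77:2616  78:10201  79:4932
  80:3006  81:8315  82:8477  83:7458  84:1863  85:11251  86:4566  87:771
  88:7344  89:9953  90:6681  91:7034  92:8311  93:11716  94:7029  95:875
  96:15008  97:5794  98:1743  99:1230  100:7009  101:1757  102:12863  103:854
  104:5215  105:7370  106:11869  107:1813  108:13456  109:6860  110:3734  111:711
  112:9990  113:3518  114:7174  115:2137  116:11418  117:10983  118:7197  119:2654
  120:2400  121:1351  122:12392  123:10906
Giant step factor: 10675^(-124) ≡ 2641 (mod 15313).
Scan 14023·2641^i mod 15313 for i = 0, 1, …:
  i=0: 14023   i=1: 7909   i=2: 737   i=3: 1666
  i=4: 5075   i=5: 4200   i=6: 5588   i=7: 11489
  i=8: 7396   i=9: 8761     …   i=29: 12226
  i=30: 9062
Match at i=30, j=74: a = 30·124 + 74 = 3794.

3794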